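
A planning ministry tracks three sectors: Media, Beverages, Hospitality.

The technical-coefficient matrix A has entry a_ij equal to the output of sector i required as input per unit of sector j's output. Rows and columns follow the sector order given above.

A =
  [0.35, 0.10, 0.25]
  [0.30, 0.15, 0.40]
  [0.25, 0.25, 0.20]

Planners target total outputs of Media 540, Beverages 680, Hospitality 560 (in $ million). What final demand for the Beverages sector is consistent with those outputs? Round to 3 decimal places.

d_2 = 192.000

I − A =
  [   0.65    -0.10    -0.25]
  [  -0.30     0.85    -0.40]
  [  -0.25    -0.25     0.80]
d = (I − A) x:
  d_1 = (+0.65)·540 + (-0.10)·680 + (-0.25)·560 = 143.000
  d_2 = (-0.30)·540 + (+0.85)·680 + (-0.40)·560 = 192.000
  d_3 = (-0.25)·540 + (-0.25)·680 + (+0.80)·560 = 143.000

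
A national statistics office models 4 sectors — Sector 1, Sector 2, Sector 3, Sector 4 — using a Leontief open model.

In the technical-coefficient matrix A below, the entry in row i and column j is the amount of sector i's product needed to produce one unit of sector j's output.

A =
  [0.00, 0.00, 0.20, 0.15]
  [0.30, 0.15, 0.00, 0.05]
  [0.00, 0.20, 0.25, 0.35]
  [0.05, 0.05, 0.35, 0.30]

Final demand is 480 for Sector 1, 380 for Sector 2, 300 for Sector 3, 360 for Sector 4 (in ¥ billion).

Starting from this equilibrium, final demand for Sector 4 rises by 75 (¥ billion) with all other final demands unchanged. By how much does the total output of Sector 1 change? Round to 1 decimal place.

I − A =
  [   1.00     0.00    -0.20    -0.15]
  [  -0.30     0.85     0.00    -0.05]
  [   0.00    -0.20     0.75    -0.35]
  [  -0.05    -0.05    -0.35     0.70]
Compute the cofactors C_ij = (−1)^(i+j)·(3×3 minor ij) of I−A; the adjugate is their transpose:
adj(I−A) = Cᵀ =
  [ 0.336750   0.047625   0.163125   0.157125]
  [ 0.122625   0.393375   0.075750   0.092250]
  [ 0.062625   0.156000   0.583875   0.316500]
  [ 0.064125   0.109500   0.309000   0.625500]
det(I−A) = Σ_j (I−A)_1j·C_1j = (1.00)(0.336750) + (0.00)(0.122625) + (-0.20)(0.062625) + (-0.15)(0.064125) = 0.31460625
(I − A)⁻¹ = adj(I−A) / det(I−A) ≈
  [   1.0704     0.1514     0.5185     0.4994]
  [   0.3898     1.2504     0.2408     0.2932]
  [   0.1991     0.4959     1.8559     1.0060]
  [   0.2038     0.3481     0.9822     1.9882]
Δx = (I − A)⁻¹ Δd with Δd having +75 in the Sector 4 component and 0 elsewhere.
So Δx_1 = L_14 · (+75), where L_14 = adj(I−A)_14 / det(I−A) = 0.157125 / 0.31460625.
Δx_1 = 0.157125 × (+75) / 0.31460625 = 11.784375 / 0.31460625 ≈ 37.5.

Δx_1 = 37.5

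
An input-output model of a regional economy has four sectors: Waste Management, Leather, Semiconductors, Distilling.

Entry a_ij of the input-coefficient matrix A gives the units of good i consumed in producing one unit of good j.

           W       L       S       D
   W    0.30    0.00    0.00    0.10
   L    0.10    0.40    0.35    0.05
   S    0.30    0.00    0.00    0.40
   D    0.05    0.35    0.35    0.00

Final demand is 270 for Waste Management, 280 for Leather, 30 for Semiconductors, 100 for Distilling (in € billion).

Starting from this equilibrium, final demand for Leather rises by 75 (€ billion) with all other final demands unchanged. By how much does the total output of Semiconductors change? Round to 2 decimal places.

Δx_S = 27.29

I − A =
  [   0.70     0.00     0.00    -0.10]
  [  -0.10     0.60    -0.35    -0.05]
  [  -0.30     0.00     1.00    -0.40]
  [  -0.05    -0.35    -0.35     1.00]
Compute the cofactors C_ij = (−1)^(i+j)·(3×3 minor ij) of I−A; the adjugate is their transpose:
adj(I−A) = Cᵀ =
  [ 0.44950   0.03500   0.03325   0.06000]
  [ 0.20575   0.58650   0.25900   0.15350]
  [ 0.20075   0.10850   0.40125   0.18600]
  [ 0.16475   0.24500   0.23275   0.42000]
det(I−A) = Σ_j (I−A)_1j·C_1j = (0.70)(0.44950) + (0.00)(0.20575) + (0.00)(0.20075) + (-0.10)(0.16475) = 0.298175
(I − A)⁻¹ = adj(I−A) / det(I−A) ≈
  [   1.5075     0.1174     0.1115     0.2012]
  [   0.6900     1.9670     0.8686     0.5148]
  [   0.6733     0.3639     1.3457     0.6238]
  [   0.5525     0.8217     0.7806     1.4086]
Δx = (I − A)⁻¹ Δd with Δd having +75 in the Leather component and 0 elsewhere.
So Δx_S = L_SL · (+75), where L_SL = adj(I−A)_SL / det(I−A) = 0.10850 / 0.298175.
Δx_S = 0.10850 × (+75) / 0.298175 = 8.1375 / 0.298175 ≈ 27.29.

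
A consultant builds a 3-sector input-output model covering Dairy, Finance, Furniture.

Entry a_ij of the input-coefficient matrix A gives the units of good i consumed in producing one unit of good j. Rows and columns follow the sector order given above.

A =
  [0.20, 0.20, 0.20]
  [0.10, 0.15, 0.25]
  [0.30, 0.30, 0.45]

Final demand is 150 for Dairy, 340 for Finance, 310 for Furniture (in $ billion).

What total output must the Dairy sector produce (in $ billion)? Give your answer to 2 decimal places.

I − A =
  [   0.80    -0.20    -0.20]
  [  -0.10     0.85    -0.25]
  [  -0.30    -0.30     0.55]
Cofactors of I−A, C_ij = (−1)^(i+j)·(minor ij) (rows/columns in the sector order above):
  C_11 = (0.85)(0.55) − (-0.25)(-0.30) = 0.3925
  C_12 = −[(-0.10)(0.55) − (-0.25)(-0.30)] = 0.1300
  C_13 = (-0.10)(-0.30) − (0.85)(-0.30) = 0.2850
  C_21 = −[(-0.20)(0.55) − (-0.20)(-0.30)] = 0.1700
  C_22 = (0.80)(0.55) − (-0.20)(-0.30) = 0.3800
  C_23 = −[(0.80)(-0.30) − (-0.20)(-0.30)] = 0.3000
  C_31 = (-0.20)(-0.25) − (-0.20)(0.85) = 0.2200
  C_32 = −[(0.80)(-0.25) − (-0.20)(-0.10)] = 0.2200
  C_33 = (0.80)(0.85) − (-0.20)(-0.10) = 0.6600
det(I−A) = Σ_j (I−A)_1j·C_1j = (0.80)(0.3925) + (-0.20)(0.1300) + (-0.20)(0.2850) = 0.2310
adj(I−A) = Cᵀ =
  [ 0.3925   0.1700   0.2200]
  [ 0.1300   0.3800   0.2200]
  [ 0.2850   0.3000   0.6600]
(I − A)⁻¹ = adj(I−A) / det(I−A) ≈
  [   1.6991     0.7359     0.9524]
  [   0.5628     1.6450     0.9524]
  [   1.2338     1.2987     2.8571]
x = (I − A)⁻¹ d = adj(I−A)·d / det(I−A), with det(I−A) = 0.2310:
  x_1 = (0.3925·150 + 0.1700·340 + 0.2200·310) / 0.2310 = 184.875 / 0.2310 ≈ 800.32
  x_2 = (0.1300·150 + 0.3800·340 + 0.2200·310) / 0.2310 = 216.90 / 0.2310 ≈ 938.96
  x_3 = (0.2850·150 + 0.3000·340 + 0.6600·310) / 0.2310 = 349.35 / 0.2310 ≈ 1512.34

x_1 = 800.32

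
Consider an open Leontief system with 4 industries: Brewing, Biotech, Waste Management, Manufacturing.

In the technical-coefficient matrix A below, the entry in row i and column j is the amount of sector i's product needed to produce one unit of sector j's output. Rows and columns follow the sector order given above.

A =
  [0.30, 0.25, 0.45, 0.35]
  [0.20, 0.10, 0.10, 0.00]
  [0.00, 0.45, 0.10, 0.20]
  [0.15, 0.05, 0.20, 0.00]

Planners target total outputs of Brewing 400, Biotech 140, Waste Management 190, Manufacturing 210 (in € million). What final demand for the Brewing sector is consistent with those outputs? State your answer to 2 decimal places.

I − A =
  [   0.70    -0.25    -0.45    -0.35]
  [  -0.20     0.90    -0.10     0.00]
  [   0.00    -0.45     0.90    -0.20]
  [  -0.15    -0.05    -0.20     1.00]
d = (I − A) x:
  d_1 = (+0.70)·400 + (-0.25)·140 + (-0.45)·190 + (-0.35)·210 = 86.00
  d_2 = (-0.20)·400 + (+0.90)·140 + (-0.10)·190 + (+0.00)·210 = 27.00
  d_3 = (+0.00)·400 + (-0.45)·140 + (+0.90)·190 + (-0.20)·210 = 66.00
  d_4 = (-0.15)·400 + (-0.05)·140 + (-0.20)·190 + (+1.00)·210 = 105.00

d_1 = 86.00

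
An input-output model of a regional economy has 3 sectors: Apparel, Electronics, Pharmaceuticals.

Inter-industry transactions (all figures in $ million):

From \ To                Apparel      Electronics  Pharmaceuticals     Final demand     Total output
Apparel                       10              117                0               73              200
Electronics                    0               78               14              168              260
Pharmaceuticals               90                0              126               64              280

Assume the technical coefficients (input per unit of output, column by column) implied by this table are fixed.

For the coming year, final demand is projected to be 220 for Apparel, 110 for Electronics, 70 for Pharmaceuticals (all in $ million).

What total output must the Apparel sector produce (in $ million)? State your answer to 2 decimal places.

Technical coefficients a_ij = z_ij / X_j:
  a_AA = 10/200 = 0.05, a_EA = 0/200 = 0.00, a_PA = 90/200 = 0.45
  a_AE = 117/260 = 0.45, a_EE = 78/260 = 0.30, a_PE = 0/260 = 0.00
  a_AP = 0/280 = 0.00, a_EP = 14/280 = 0.05, a_PP = 126/280 = 0.45
I − A =
  [   0.95    -0.45     0.00]
  [   0.00     0.70    -0.05]
  [  -0.45     0.00     0.55]
Cofactors of I−A, C_ij = (−1)^(i+j)·(minor ij) (rows/columns in the sector order above):
  C_11 = (0.70)(0.55) − (-0.05)(0.00) = 0.3850
  C_12 = −[(0.00)(0.55) − (-0.05)(-0.45)] = 0.0225
  C_13 = (0.00)(0.00) − (0.70)(-0.45) = 0.3150
  C_21 = −[(-0.45)(0.55) − (0.00)(0.00)] = 0.2475
  C_22 = (0.95)(0.55) − (0.00)(-0.45) = 0.5225
  C_23 = −[(0.95)(0.00) − (-0.45)(-0.45)] = 0.2025
  C_31 = (-0.45)(-0.05) − (0.00)(0.70) = 0.0225
  C_32 = −[(0.95)(-0.05) − (0.00)(0.00)] = 0.0475
  C_33 = (0.95)(0.70) − (-0.45)(0.00) = 0.6650
det(I−A) = Σ_j (I−A)_1j·C_1j = (0.95)(0.3850) + (-0.45)(0.0225) + (0.00)(0.3150) = 0.355625
adj(I−A) = Cᵀ =
  [ 0.3850   0.2475   0.0225]
  [ 0.0225   0.5225   0.0475]
  [ 0.3150   0.2025   0.6650]
(I − A)⁻¹ = adj(I−A) / det(I−A) ≈
  [   1.0826     0.6960     0.0633]
  [   0.0633     1.4692     0.1336]
  [   0.8858     0.5694     1.8699]
x = (I − A)⁻¹ d = adj(I−A)·d / det(I−A), with det(I−A) = 0.355625:
  x_A = (0.3850·220 + 0.2475·110 + 0.0225·70) / 0.355625 = 113.50 / 0.355625 ≈ 319.16
  x_E = (0.0225·220 + 0.5225·110 + 0.0475·70) / 0.355625 = 65.75 / 0.355625 ≈ 184.89
  x_P = (0.3150·220 + 0.2025·110 + 0.6650·70) / 0.355625 = 138.125 / 0.355625 ≈ 388.40

x_A = 319.16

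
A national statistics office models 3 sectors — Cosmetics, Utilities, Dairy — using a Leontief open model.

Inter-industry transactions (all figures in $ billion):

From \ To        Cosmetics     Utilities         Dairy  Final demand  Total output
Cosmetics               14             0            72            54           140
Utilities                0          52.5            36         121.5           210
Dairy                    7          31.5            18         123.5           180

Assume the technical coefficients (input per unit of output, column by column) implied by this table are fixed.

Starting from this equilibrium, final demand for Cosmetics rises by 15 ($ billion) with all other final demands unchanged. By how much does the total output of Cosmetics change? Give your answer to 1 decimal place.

Δx_C = 17.1

Technical coefficients a_ij = z_ij / X_j:
  a_CC = 14/140 = 0.10, a_UC = 0/140 = 0.00, a_DC = 7/140 = 0.05
  a_CU = 0/210 = 0.00, a_UU = 52.5/210 = 0.25, a_DU = 31.5/210 = 0.15
  a_CD = 72/180 = 0.40, a_UD = 36/180 = 0.20, a_DD = 18/180 = 0.10
I − A =
  [   0.90     0.00    -0.40]
  [   0.00     0.75    -0.20]
  [  -0.05    -0.15     0.90]
Cofactors of I−A, C_ij = (−1)^(i+j)·(minor ij) (rows/columns in the sector order above):
  C_11 = (0.75)(0.90) − (-0.20)(-0.15) = 0.6450
  C_12 = −[(0.00)(0.90) − (-0.20)(-0.05)] = 0.0100
  C_13 = (0.00)(-0.15) − (0.75)(-0.05) = 0.0375
  C_21 = −[(0.00)(0.90) − (-0.40)(-0.15)] = 0.0600
  C_22 = (0.90)(0.90) − (-0.40)(-0.05) = 0.7900
  C_23 = −[(0.90)(-0.15) − (0.00)(-0.05)] = 0.1350
  C_31 = (0.00)(-0.20) − (-0.40)(0.75) = 0.3000
  C_32 = −[(0.90)(-0.20) − (-0.40)(0.00)] = 0.1800
  C_33 = (0.90)(0.75) − (0.00)(0.00) = 0.6750
det(I−A) = Σ_j (I−A)_1j·C_1j = (0.90)(0.6450) + (0.00)(0.0100) + (-0.40)(0.0375) = 0.5655
adj(I−A) = Cᵀ =
  [ 0.6450   0.0600   0.3000]
  [ 0.0100   0.7900   0.1800]
  [ 0.0375   0.1350   0.6750]
(I − A)⁻¹ = adj(I−A) / det(I−A) ≈
  [   1.1406     0.1061     0.5305]
  [   0.0177     1.3970     0.3183]
  [   0.0663     0.2387     1.1936]
Δx = (I − A)⁻¹ Δd with Δd having +15 in the Cosmetics component and 0 elsewhere.
So Δx_C = L_CC · (+15), where L_CC = adj(I−A)_CC / det(I−A) = 0.6450 / 0.5655.
Δx_C = 0.6450 × (+15) / 0.5655 = 9.675 / 0.5655 ≈ 17.1.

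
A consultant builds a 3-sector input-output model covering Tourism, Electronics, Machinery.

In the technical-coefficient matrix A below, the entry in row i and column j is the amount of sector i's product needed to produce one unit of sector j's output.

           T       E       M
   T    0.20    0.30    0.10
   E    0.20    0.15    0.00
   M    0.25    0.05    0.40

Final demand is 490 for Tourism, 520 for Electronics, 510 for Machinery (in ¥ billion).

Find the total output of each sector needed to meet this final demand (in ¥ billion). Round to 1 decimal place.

x_T = 1113.5, x_E = 873.8, x_M = 1386.8

I − A =
  [   0.80    -0.30    -0.10]
  [  -0.20     0.85     0.00]
  [  -0.25    -0.05     0.60]
Cofactors of I−A, C_ij = (−1)^(i+j)·(minor ij) (rows/columns in the sector order above):
  C_11 = (0.85)(0.60) − (0.00)(-0.05) = 0.5100
  C_12 = −[(-0.20)(0.60) − (0.00)(-0.25)] = 0.1200
  C_13 = (-0.20)(-0.05) − (0.85)(-0.25) = 0.2225
  C_21 = −[(-0.30)(0.60) − (-0.10)(-0.05)] = 0.1850
  C_22 = (0.80)(0.60) − (-0.10)(-0.25) = 0.4550
  C_23 = −[(0.80)(-0.05) − (-0.30)(-0.25)] = 0.1150
  C_31 = (-0.30)(0.00) − (-0.10)(0.85) = 0.0850
  C_32 = −[(0.80)(0.00) − (-0.10)(-0.20)] = 0.0200
  C_33 = (0.80)(0.85) − (-0.30)(-0.20) = 0.6200
det(I−A) = Σ_j (I−A)_1j·C_1j = (0.80)(0.5100) + (-0.30)(0.1200) + (-0.10)(0.2225) = 0.34975
adj(I−A) = Cᵀ =
  [ 0.5100   0.1850   0.0850]
  [ 0.1200   0.4550   0.0200]
  [ 0.2225   0.1150   0.6200]
(I − A)⁻¹ = adj(I−A) / det(I−A) ≈
  [   1.4582     0.5289     0.2430]
  [   0.3431     1.3009     0.0572]
  [   0.6362     0.3288     1.7727]
x = (I − A)⁻¹ d = adj(I−A)·d / det(I−A), with det(I−A) = 0.34975:
  x_T = (0.5100·490 + 0.1850·520 + 0.0850·510) / 0.34975 = 389.45 / 0.34975 ≈ 1113.5
  x_E = (0.1200·490 + 0.4550·520 + 0.0200·510) / 0.34975 = 305.60 / 0.34975 ≈ 873.8
  x_M = (0.2225·490 + 0.1150·520 + 0.6200·510) / 0.34975 = 485.025 / 0.34975 ≈ 1386.8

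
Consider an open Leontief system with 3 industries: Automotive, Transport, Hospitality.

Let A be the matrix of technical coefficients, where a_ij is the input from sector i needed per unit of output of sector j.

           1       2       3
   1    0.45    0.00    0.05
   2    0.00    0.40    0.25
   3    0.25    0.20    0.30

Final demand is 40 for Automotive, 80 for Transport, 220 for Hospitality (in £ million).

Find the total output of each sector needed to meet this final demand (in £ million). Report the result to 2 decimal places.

x_1 = 113.27, x_2 = 319.13, x_3 = 445.92

I − A =
  [   0.55     0.00    -0.05]
  [   0.00     0.60    -0.25]
  [  -0.25    -0.20     0.70]
Cofactors of I−A, C_ij = (−1)^(i+j)·(minor ij) (rows/columns in the sector order above):
  C_11 = (0.60)(0.70) − (-0.25)(-0.20) = 0.3700
  C_12 = −[(0.00)(0.70) − (-0.25)(-0.25)] = 0.0625
  C_13 = (0.00)(-0.20) − (0.60)(-0.25) = 0.1500
  C_21 = −[(0.00)(0.70) − (-0.05)(-0.20)] = 0.0100
  C_22 = (0.55)(0.70) − (-0.05)(-0.25) = 0.3725
  C_23 = −[(0.55)(-0.20) − (0.00)(-0.25)] = 0.1100
  C_31 = (0.00)(-0.25) − (-0.05)(0.60) = 0.0300
  C_32 = −[(0.55)(-0.25) − (-0.05)(0.00)] = 0.1375
  C_33 = (0.55)(0.60) − (0.00)(0.00) = 0.3300
det(I−A) = Σ_j (I−A)_1j·C_1j = (0.55)(0.3700) + (0.00)(0.0625) + (-0.05)(0.1500) = 0.1960
adj(I−A) = Cᵀ =
  [ 0.3700   0.0100   0.0300]
  [ 0.0625   0.3725   0.1375]
  [ 0.1500   0.1100   0.3300]
(I − A)⁻¹ = adj(I−A) / det(I−A) ≈
  [   1.8878     0.0510     0.1531]
  [   0.3189     1.9005     0.7015]
  [   0.7653     0.5612     1.6837]
x = (I − A)⁻¹ d = adj(I−A)·d / det(I−A), with det(I−A) = 0.1960:
  x_1 = (0.3700·40 + 0.0100·80 + 0.0300·220) / 0.1960 = 22.20 / 0.1960 ≈ 113.27
  x_2 = (0.0625·40 + 0.3725·80 + 0.1375·220) / 0.1960 = 62.55 / 0.1960 ≈ 319.13
  x_3 = (0.1500·40 + 0.1100·80 + 0.3300·220) / 0.1960 = 87.40 / 0.1960 ≈ 445.92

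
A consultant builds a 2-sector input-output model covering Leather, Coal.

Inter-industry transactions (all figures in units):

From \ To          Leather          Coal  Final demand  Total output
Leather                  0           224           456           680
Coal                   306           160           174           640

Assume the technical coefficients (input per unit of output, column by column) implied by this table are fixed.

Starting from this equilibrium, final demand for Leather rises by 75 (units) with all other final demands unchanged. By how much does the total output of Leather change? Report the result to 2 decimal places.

Δx_L = 94.94

Technical coefficients a_ij = z_ij / X_j:
  a_LL = 0/680 = 0.00, a_CL = 306/680 = 0.45
  a_LC = 224/640 = 0.35, a_CC = 160/640 = 0.25
I − A =
  [   1.00    -0.35]
  [  -0.45     0.75]
det(I−A) = (1.00)(0.75) − (-0.35)(-0.45) = 0.5925
adj(I−A) = [[0.75, 0.35], [0.45, 1.00]]
(I − A)⁻¹ = adj(I−A) / det(I−A) ≈
  [   1.2658     0.5907]
  [   0.7595     1.6878]
Δx = (I − A)⁻¹ Δd with Δd having +75 in the Leather component and 0 elsewhere.
So Δx_L = L_LL · (+75), where L_LL = adj(I−A)_LL / det(I−A) = 0.75 / 0.5925.
Δx_L = 0.75 × (+75) / 0.5925 = 56.25 / 0.5925 ≈ 94.94.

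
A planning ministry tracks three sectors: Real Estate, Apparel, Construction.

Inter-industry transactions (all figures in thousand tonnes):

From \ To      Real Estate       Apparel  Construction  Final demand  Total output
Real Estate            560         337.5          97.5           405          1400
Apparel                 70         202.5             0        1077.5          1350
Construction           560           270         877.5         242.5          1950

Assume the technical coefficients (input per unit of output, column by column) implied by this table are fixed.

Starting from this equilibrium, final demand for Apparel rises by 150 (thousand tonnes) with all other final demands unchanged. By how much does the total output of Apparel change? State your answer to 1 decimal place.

Δx_A = 181.6

Technical coefficients a_ij = z_ij / X_j:
  a_RR = 560/1400 = 0.40, a_AR = 70/1400 = 0.05, a_CR = 560/1400 = 0.40
  a_RA = 337.5/1350 = 0.25, a_AA = 202.5/1350 = 0.15, a_CA = 270/1350 = 0.20
  a_RC = 97.5/1950 = 0.05, a_AC = 0/1950 = 0.00, a_CC = 877.5/1950 = 0.45
I − A =
  [   0.60    -0.25    -0.05]
  [  -0.05     0.85     0.00]
  [  -0.40    -0.20     0.55]
Cofactors of I−A, C_ij = (−1)^(i+j)·(minor ij) (rows/columns in the sector order above):
  C_11 = (0.85)(0.55) − (0.00)(-0.20) = 0.4675
  C_12 = −[(-0.05)(0.55) − (0.00)(-0.40)] = 0.0275
  C_13 = (-0.05)(-0.20) − (0.85)(-0.40) = 0.3500
  C_21 = −[(-0.25)(0.55) − (-0.05)(-0.20)] = 0.1475
  C_22 = (0.60)(0.55) − (-0.05)(-0.40) = 0.3100
  C_23 = −[(0.60)(-0.20) − (-0.25)(-0.40)] = 0.2200
  C_31 = (-0.25)(0.00) − (-0.05)(0.85) = 0.0425
  C_32 = −[(0.60)(0.00) − (-0.05)(-0.05)] = 0.0025
  C_33 = (0.60)(0.85) − (-0.25)(-0.05) = 0.4975
det(I−A) = Σ_j (I−A)_1j·C_1j = (0.60)(0.4675) + (-0.25)(0.0275) + (-0.05)(0.3500) = 0.256125
adj(I−A) = Cᵀ =
  [ 0.4675   0.1475   0.0425]
  [ 0.0275   0.3100   0.0025]
  [ 0.3500   0.2200   0.4975]
(I − A)⁻¹ = adj(I−A) / det(I−A) ≈
  [   1.8253     0.5759     0.1659]
  [   0.1074     1.2103     0.0098]
  [   1.3665     0.8590     1.9424]
Δx = (I − A)⁻¹ Δd with Δd having +150 in the Apparel component and 0 elsewhere.
So Δx_A = L_AA · (+150), where L_AA = adj(I−A)_AA / det(I−A) = 0.3100 / 0.256125.
Δx_A = 0.3100 × (+150) / 0.256125 = 46.50 / 0.256125 ≈ 181.6.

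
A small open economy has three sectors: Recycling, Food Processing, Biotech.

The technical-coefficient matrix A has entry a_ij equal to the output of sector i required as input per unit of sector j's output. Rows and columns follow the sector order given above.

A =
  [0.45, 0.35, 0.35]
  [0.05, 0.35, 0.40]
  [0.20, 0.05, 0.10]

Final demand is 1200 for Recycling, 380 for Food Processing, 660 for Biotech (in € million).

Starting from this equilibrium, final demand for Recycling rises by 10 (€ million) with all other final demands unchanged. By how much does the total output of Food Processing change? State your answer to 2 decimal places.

I − A =
  [   0.55    -0.35    -0.35]
  [  -0.05     0.65    -0.40]
  [  -0.20    -0.05     0.90]
Cofactors of I−A, C_ij = (−1)^(i+j)·(minor ij) (rows/columns in the sector order above):
  C_11 = (0.65)(0.90) − (-0.40)(-0.05) = 0.5650
  C_12 = −[(-0.05)(0.90) − (-0.40)(-0.20)] = 0.1250
  C_13 = (-0.05)(-0.05) − (0.65)(-0.20) = 0.1325
  C_21 = −[(-0.35)(0.90) − (-0.35)(-0.05)] = 0.3325
  C_22 = (0.55)(0.90) − (-0.35)(-0.20) = 0.4250
  C_23 = −[(0.55)(-0.05) − (-0.35)(-0.20)] = 0.0975
  C_31 = (-0.35)(-0.40) − (-0.35)(0.65) = 0.3675
  C_32 = −[(0.55)(-0.40) − (-0.35)(-0.05)] = 0.2375
  C_33 = (0.55)(0.65) − (-0.35)(-0.05) = 0.3400
det(I−A) = Σ_j (I−A)_1j·C_1j = (0.55)(0.5650) + (-0.35)(0.1250) + (-0.35)(0.1325) = 0.220625
adj(I−A) = Cᵀ =
  [ 0.5650   0.3325   0.3675]
  [ 0.1250   0.4250   0.2375]
  [ 0.1325   0.0975   0.3400]
(I − A)⁻¹ = adj(I−A) / det(I−A) ≈
  [   2.5609     1.5071     1.6657]
  [   0.5666     1.9263     1.0765]
  [   0.6006     0.4419     1.5411]
Δx = (I − A)⁻¹ Δd with Δd having +10 in the Recycling component and 0 elsewhere.
So Δx_F = L_FR · (+10), where L_FR = adj(I−A)_FR / det(I−A) = 0.1250 / 0.220625.
Δx_F = 0.1250 × (+10) / 0.220625 = 1.25 / 0.220625 ≈ 5.67.

Δx_F = 5.67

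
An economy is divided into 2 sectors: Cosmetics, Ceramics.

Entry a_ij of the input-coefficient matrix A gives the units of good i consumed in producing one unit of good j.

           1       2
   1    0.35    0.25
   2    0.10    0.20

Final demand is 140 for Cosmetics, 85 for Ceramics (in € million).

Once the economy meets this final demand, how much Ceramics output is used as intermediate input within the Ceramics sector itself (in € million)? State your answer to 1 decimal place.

z_22 = 28.0

I − A =
  [   0.65    -0.25]
  [  -0.10     0.80]
det(I−A) = (0.65)(0.80) − (-0.25)(-0.10) = 0.4950
adj(I−A) = [[0.80, 0.25], [0.10, 0.65]]
(I − A)⁻¹ = adj(I−A) / det(I−A) ≈
  [   1.6162     0.5051]
  [   0.2020     1.3131]
First solve x = (I − A)⁻¹ d = adj(I−A)·d / det(I−A); in particular x_2 = (0.10·140 + 0.65·85) / 0.4950 = 69.25 / 0.4950 ≈ 139.899.
Intermediate flow from 2 to 2: z_22 = a_22 · x_2 = 0.20 × 69.25 / 0.4950 = 13.85 / 0.4950 ≈ 28.0.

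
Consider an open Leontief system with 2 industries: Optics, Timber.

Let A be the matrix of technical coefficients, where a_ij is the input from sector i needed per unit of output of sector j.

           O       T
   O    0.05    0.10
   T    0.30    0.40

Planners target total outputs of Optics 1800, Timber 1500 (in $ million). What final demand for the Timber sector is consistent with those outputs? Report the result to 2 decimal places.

I − A =
  [   0.95    -0.10]
  [  -0.30     0.60]
d = (I − A) x:
  d_O = (+0.95)·1800 + (-0.10)·1500 = 1560.00
  d_T = (-0.30)·1800 + (+0.60)·1500 = 360.00

d_T = 360.00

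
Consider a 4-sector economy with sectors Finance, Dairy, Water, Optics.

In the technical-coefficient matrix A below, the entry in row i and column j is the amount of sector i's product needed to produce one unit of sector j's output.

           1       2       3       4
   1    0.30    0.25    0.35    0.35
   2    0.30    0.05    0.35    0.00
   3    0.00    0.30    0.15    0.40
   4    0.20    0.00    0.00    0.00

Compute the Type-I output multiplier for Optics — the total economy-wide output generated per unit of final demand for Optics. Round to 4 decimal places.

I − A =
  [   0.70    -0.25    -0.35    -0.35]
  [  -0.30     0.95    -0.35     0.00]
  [   0.00    -0.30     0.85    -0.40]
  [  -0.20     0.00     0.00     1.00]
Compute the cofactors C_ij = (−1)^(i+j)·(3×3 minor ij) of I−A; the adjugate is their transpose:
adj(I−A) = Cᵀ =
  [ 0.702500   0.317500   0.420000   0.413875]
  [ 0.283000   0.507500   0.325500   0.229250]
  [ 0.166000   0.209000   0.523500   0.267500]
  [ 0.140500   0.063500   0.084000   0.396500]
det(I−A) = Σ_j (I−A)_1j·C_1j = (0.70)(0.702500) + (-0.25)(0.283000) + (-0.35)(0.166000) + (-0.35)(0.140500) = 0.313725
(I − A)⁻¹ = adj(I−A) / det(I−A) ≈
  [   2.23922     1.01203     1.33875     1.31923]
  [   0.90206     1.61766     1.03753     0.73074]
  [   0.52913     0.66619     1.66866     0.85266]
  [   0.44784     0.20241     0.26775     1.26385]
The output multiplier for sector j is the column-j sum of the Leontief inverse (I − A)⁻¹ = adj(I−A) / det(I−A).
Column 4 of adj(I−A): (0.413875, 0.229250, 0.267500, 0.396500); det(I−A) = 0.313725.
m_4 = (0.413875 + 0.229250 + 0.267500 + 0.396500) / 0.313725 = 1.307125 / 0.313725 ≈ 4.1665.

m_4 = 4.1665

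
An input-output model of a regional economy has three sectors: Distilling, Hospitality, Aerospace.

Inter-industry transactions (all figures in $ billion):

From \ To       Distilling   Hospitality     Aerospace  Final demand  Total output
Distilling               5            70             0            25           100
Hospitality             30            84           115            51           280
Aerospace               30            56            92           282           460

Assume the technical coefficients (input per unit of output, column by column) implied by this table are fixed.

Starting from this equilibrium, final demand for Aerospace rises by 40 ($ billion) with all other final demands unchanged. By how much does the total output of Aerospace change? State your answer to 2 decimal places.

Δx_3 = 58.16

Technical coefficients a_ij = z_ij / X_j:
  a_11 = 5/100 = 0.05, a_21 = 30/100 = 0.30, a_31 = 30/100 = 0.30
  a_12 = 70/280 = 0.25, a_22 = 84/280 = 0.30, a_32 = 56/280 = 0.20
  a_13 = 0/460 = 0.00, a_23 = 115/460 = 0.25, a_33 = 92/460 = 0.20
I − A =
  [   0.95    -0.25     0.00]
  [  -0.30     0.70    -0.25]
  [  -0.30    -0.20     0.80]
Cofactors of I−A, C_ij = (−1)^(i+j)·(minor ij) (rows/columns in the sector order above):
  C_11 = (0.70)(0.80) − (-0.25)(-0.20) = 0.5100
  C_12 = −[(-0.30)(0.80) − (-0.25)(-0.30)] = 0.3150
  C_13 = (-0.30)(-0.20) − (0.70)(-0.30) = 0.2700
  C_21 = −[(-0.25)(0.80) − (0.00)(-0.20)] = 0.2000
  C_22 = (0.95)(0.80) − (0.00)(-0.30) = 0.7600
  C_23 = −[(0.95)(-0.20) − (-0.25)(-0.30)] = 0.2650
  C_31 = (-0.25)(-0.25) − (0.00)(0.70) = 0.0625
  C_32 = −[(0.95)(-0.25) − (0.00)(-0.30)] = 0.2375
  C_33 = (0.95)(0.70) − (-0.25)(-0.30) = 0.5900
det(I−A) = Σ_j (I−A)_1j·C_1j = (0.95)(0.5100) + (-0.25)(0.3150) + (0.00)(0.2700) = 0.40575
adj(I−A) = Cᵀ =
  [ 0.5100   0.2000   0.0625]
  [ 0.3150   0.7600   0.2375]
  [ 0.2700   0.2650   0.5900]
(I − A)⁻¹ = adj(I−A) / det(I−A) ≈
  [   1.2569     0.4929     0.1540]
  [   0.7763     1.8731     0.5853]
  [   0.6654     0.6531     1.4541]
Δx = (I − A)⁻¹ Δd with Δd having +40 in the Aerospace component and 0 elsewhere.
So Δx_3 = L_33 · (+40), where L_33 = adj(I−A)_33 / det(I−A) = 0.5900 / 0.40575.
Δx_3 = 0.5900 × (+40) / 0.40575 = 23.60 / 0.40575 ≈ 58.16.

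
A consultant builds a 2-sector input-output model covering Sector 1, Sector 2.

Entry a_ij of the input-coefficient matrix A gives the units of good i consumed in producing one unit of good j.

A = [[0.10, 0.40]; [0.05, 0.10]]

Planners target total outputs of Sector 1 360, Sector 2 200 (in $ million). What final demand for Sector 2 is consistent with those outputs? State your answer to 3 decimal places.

d_2 = 162.000

I − A =
  [   0.90    -0.40]
  [  -0.05     0.90]
d = (I − A) x:
  d_1 = (+0.90)·360 + (-0.40)·200 = 244.000
  d_2 = (-0.05)·360 + (+0.90)·200 = 162.000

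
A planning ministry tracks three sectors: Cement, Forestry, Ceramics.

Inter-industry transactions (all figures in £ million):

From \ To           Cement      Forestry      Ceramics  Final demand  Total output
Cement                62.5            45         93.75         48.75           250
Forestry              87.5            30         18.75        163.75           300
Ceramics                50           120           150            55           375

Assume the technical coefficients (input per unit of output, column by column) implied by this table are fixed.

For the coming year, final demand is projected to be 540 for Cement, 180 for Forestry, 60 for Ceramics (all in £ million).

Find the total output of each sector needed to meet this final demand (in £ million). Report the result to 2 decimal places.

x_1 = 1187.55, x_2 = 715.88, x_3 = 973.10

Technical coefficients a_ij = z_ij / X_j:
  a_11 = 62.5/250 = 0.25, a_21 = 87.5/250 = 0.35, a_31 = 50/250 = 0.20
  a_12 = 45/300 = 0.15, a_22 = 30/300 = 0.10, a_32 = 120/300 = 0.40
  a_13 = 93.75/375 = 0.25, a_23 = 18.75/375 = 0.05, a_33 = 150/375 = 0.40
I − A =
  [   0.75    -0.15    -0.25]
  [  -0.35     0.90    -0.05]
  [  -0.20    -0.40     0.60]
Cofactors of I−A, C_ij = (−1)^(i+j)·(minor ij) (rows/columns in the sector order above):
  C_11 = (0.90)(0.60) − (-0.05)(-0.40) = 0.5200
  C_12 = −[(-0.35)(0.60) − (-0.05)(-0.20)] = 0.2200
  C_13 = (-0.35)(-0.40) − (0.90)(-0.20) = 0.3200
  C_21 = −[(-0.15)(0.60) − (-0.25)(-0.40)] = 0.1900
  C_22 = (0.75)(0.60) − (-0.25)(-0.20) = 0.4000
  C_23 = −[(0.75)(-0.40) − (-0.15)(-0.20)] = 0.3300
  C_31 = (-0.15)(-0.05) − (-0.25)(0.90) = 0.2325
  C_32 = −[(0.75)(-0.05) − (-0.25)(-0.35)] = 0.1250
  C_33 = (0.75)(0.90) − (-0.15)(-0.35) = 0.6225
det(I−A) = Σ_j (I−A)_1j·C_1j = (0.75)(0.5200) + (-0.15)(0.2200) + (-0.25)(0.3200) = 0.2770
adj(I−A) = Cᵀ =
  [ 0.5200   0.1900   0.2325]
  [ 0.2200   0.4000   0.1250]
  [ 0.3200   0.3300   0.6225]
(I − A)⁻¹ = adj(I−A) / det(I−A) ≈
  [   1.8773     0.6859     0.8394]
  [   0.7942     1.4440     0.4513]
  [   1.1552     1.1913     2.2473]
x = (I − A)⁻¹ d = adj(I−A)·d / det(I−A), with det(I−A) = 0.2770:
  x_1 = (0.5200·540 + 0.1900·180 + 0.2325·60) / 0.2770 = 328.95 / 0.2770 ≈ 1187.55
  x_2 = (0.2200·540 + 0.4000·180 + 0.1250·60) / 0.2770 = 198.30 / 0.2770 ≈ 715.88
  x_3 = (0.3200·540 + 0.3300·180 + 0.6225·60) / 0.2770 = 269.55 / 0.2770 ≈ 973.10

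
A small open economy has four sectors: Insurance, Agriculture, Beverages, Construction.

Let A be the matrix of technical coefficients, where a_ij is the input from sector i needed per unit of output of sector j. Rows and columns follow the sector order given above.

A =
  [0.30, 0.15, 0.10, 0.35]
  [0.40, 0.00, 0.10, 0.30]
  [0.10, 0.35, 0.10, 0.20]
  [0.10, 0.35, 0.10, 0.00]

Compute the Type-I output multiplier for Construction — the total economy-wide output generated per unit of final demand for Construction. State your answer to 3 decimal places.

I − A =
  [   0.70    -0.15    -0.10    -0.35]
  [  -0.40     1.00    -0.10    -0.30]
  [  -0.10    -0.35     0.90    -0.20]
  [  -0.10    -0.35    -0.10     1.00]
Compute the cofactors C_ij = (−1)^(i+j)·(3×3 minor ij) of I−A; the adjugate is their transpose:
adj(I−A) = Cᵀ =
  [ 0.73300   0.29650   0.15625   0.37675]
  [ 0.39400   0.56900   0.14450   0.33750]
  [ 0.28800   0.31200   0.47800   0.29000]
  [ 0.24000   0.26000   0.11400   0.52600]
det(I−A) = Σ_j (I−A)_1j·C_1j = (0.70)(0.73300) + (-0.15)(0.39400) + (-0.10)(0.28800) + (-0.35)(0.24000) = 0.3412
(I − A)⁻¹ = adj(I−A) / det(I−A) ≈
  [   2.1483     0.8690     0.4579     1.1042]
  [   1.1547     1.6676     0.4235     0.9892]
  [   0.8441     0.9144     1.4009     0.8499]
  [   0.7034     0.7620     0.3341     1.5416]
The output multiplier for sector j is the column-j sum of the Leontief inverse (I − A)⁻¹ = adj(I−A) / det(I−A).
Column 4 of adj(I−A): (0.37675, 0.33750, 0.29000, 0.52600); det(I−A) = 0.3412.
m_4 = (0.37675 + 0.33750 + 0.29000 + 0.52600) / 0.3412 = 1.53025 / 0.3412 ≈ 4.485.

m_4 = 4.485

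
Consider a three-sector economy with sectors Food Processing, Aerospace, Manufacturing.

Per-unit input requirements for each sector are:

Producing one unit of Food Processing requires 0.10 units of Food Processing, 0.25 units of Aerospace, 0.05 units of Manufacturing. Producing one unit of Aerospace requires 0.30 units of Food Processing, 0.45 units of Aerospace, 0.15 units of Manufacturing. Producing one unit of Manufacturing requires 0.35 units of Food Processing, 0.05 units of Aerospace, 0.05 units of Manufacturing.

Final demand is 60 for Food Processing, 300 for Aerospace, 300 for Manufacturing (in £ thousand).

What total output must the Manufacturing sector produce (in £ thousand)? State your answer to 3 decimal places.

I − A =
  [   0.90    -0.30    -0.35]
  [  -0.25     0.55    -0.05]
  [  -0.05    -0.15     0.95]
Cofactors of I−A, C_ij = (−1)^(i+j)·(minor ij) (rows/columns in the sector order above):
  C_11 = (0.55)(0.95) − (-0.05)(-0.15) = 0.5150
  C_12 = −[(-0.25)(0.95) − (-0.05)(-0.05)] = 0.2400
  C_13 = (-0.25)(-0.15) − (0.55)(-0.05) = 0.0650
  C_21 = −[(-0.30)(0.95) − (-0.35)(-0.15)] = 0.3375
  C_22 = (0.90)(0.95) − (-0.35)(-0.05) = 0.8375
  C_23 = −[(0.90)(-0.15) − (-0.30)(-0.05)] = 0.1500
  C_31 = (-0.30)(-0.05) − (-0.35)(0.55) = 0.2075
  C_32 = −[(0.90)(-0.05) − (-0.35)(-0.25)] = 0.1325
  C_33 = (0.90)(0.55) − (-0.30)(-0.25) = 0.4200
det(I−A) = Σ_j (I−A)_1j·C_1j = (0.90)(0.5150) + (-0.30)(0.2400) + (-0.35)(0.0650) = 0.36875
adj(I−A) = Cᵀ =
  [ 0.5150   0.3375   0.2075]
  [ 0.2400   0.8375   0.1325]
  [ 0.0650   0.1500   0.4200]
(I − A)⁻¹ = adj(I−A) / det(I−A) ≈
  [   1.3966     0.9153     0.5627]
  [   0.6508     2.2712     0.3593]
  [   0.1763     0.4068     1.1390]
x = (I − A)⁻¹ d = adj(I−A)·d / det(I−A), with det(I−A) = 0.36875:
  x_F = (0.5150·60 + 0.3375·300 + 0.2075·300) / 0.36875 = 194.40 / 0.36875 ≈ 527.186
  x_A = (0.2400·60 + 0.8375·300 + 0.1325·300) / 0.36875 = 305.40 / 0.36875 ≈ 828.203
  x_M = (0.0650·60 + 0.1500·300 + 0.4200·300) / 0.36875 = 174.90 / 0.36875 ≈ 474.305

x_M = 474.305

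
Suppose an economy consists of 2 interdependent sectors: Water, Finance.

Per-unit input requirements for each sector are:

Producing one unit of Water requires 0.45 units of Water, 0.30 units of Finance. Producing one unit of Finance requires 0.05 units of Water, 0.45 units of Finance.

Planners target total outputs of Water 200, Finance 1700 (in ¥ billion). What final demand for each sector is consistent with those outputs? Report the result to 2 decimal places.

d_W = 25.00, d_F = 875.00

I − A =
  [   0.55    -0.05]
  [  -0.30     0.55]
d = (I − A) x:
  d_W = (+0.55)·200 + (-0.05)·1700 = 25.00
  d_F = (-0.30)·200 + (+0.55)·1700 = 875.00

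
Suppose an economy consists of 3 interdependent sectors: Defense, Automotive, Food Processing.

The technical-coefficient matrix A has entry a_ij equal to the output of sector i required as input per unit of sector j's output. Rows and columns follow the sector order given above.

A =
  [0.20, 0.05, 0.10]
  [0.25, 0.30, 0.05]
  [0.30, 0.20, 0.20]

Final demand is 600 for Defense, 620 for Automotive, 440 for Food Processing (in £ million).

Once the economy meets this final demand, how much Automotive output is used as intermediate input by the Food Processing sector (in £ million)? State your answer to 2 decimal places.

z_AF = 62.67

I − A =
  [   0.80    -0.05    -0.10]
  [  -0.25     0.70    -0.05]
  [  -0.30    -0.20     0.80]
Cofactors of I−A, C_ij = (−1)^(i+j)·(minor ij) (rows/columns in the sector order above):
  C_11 = (0.70)(0.80) − (-0.05)(-0.20) = 0.5500
  C_12 = −[(-0.25)(0.80) − (-0.05)(-0.30)] = 0.2150
  C_13 = (-0.25)(-0.20) − (0.70)(-0.30) = 0.2600
  C_21 = −[(-0.05)(0.80) − (-0.10)(-0.20)] = 0.0600
  C_22 = (0.80)(0.80) − (-0.10)(-0.30) = 0.6100
  C_23 = −[(0.80)(-0.20) − (-0.05)(-0.30)] = 0.1750
  C_31 = (-0.05)(-0.05) − (-0.10)(0.70) = 0.0725
  C_32 = −[(0.80)(-0.05) − (-0.10)(-0.25)] = 0.0650
  C_33 = (0.80)(0.70) − (-0.05)(-0.25) = 0.5475
det(I−A) = Σ_j (I−A)_1j·C_1j = (0.80)(0.5500) + (-0.05)(0.2150) + (-0.10)(0.2600) = 0.40325
adj(I−A) = Cᵀ =
  [ 0.5500   0.0600   0.0725]
  [ 0.2150   0.6100   0.0650]
  [ 0.2600   0.1750   0.5475]
(I − A)⁻¹ = adj(I−A) / det(I−A) ≈
  [   1.3639     0.1488     0.1798]
  [   0.5332     1.5127     0.1612]
  [   0.6448     0.4340     1.3577]
First solve x = (I − A)⁻¹ d = adj(I−A)·d / det(I−A); in particular x_F = (0.2600·600 + 0.1750·620 + 0.5475·440) / 0.40325 = 505.40 / 0.40325 ≈ 1253.3168.
Intermediate flow from A to F: z_AF = a_AF · x_F = 0.05 × 505.40 / 0.40325 = 25.27 / 0.40325 ≈ 62.67.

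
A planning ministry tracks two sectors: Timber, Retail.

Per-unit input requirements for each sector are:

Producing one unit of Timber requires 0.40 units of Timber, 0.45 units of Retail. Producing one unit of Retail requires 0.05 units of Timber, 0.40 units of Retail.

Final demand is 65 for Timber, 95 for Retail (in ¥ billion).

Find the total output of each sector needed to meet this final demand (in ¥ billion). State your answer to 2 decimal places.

I − A =
  [   0.60    -0.05]
  [  -0.45     0.60]
det(I−A) = (0.60)(0.60) − (-0.05)(-0.45) = 0.3375
adj(I−A) = [[0.60, 0.05], [0.45, 0.60]]
(I − A)⁻¹ = adj(I−A) / det(I−A) ≈
  [   1.7778     0.1481]
  [   1.3333     1.7778]
x = (I − A)⁻¹ d = adj(I−A)·d / det(I−A), with det(I−A) = 0.3375:
  x_T = (0.60·65 + 0.05·95) / 0.3375 = 43.75 / 0.3375 ≈ 129.63
  x_R = (0.45·65 + 0.60·95) / 0.3375 = 86.25 / 0.3375 ≈ 255.56

x_T = 129.63, x_R = 255.56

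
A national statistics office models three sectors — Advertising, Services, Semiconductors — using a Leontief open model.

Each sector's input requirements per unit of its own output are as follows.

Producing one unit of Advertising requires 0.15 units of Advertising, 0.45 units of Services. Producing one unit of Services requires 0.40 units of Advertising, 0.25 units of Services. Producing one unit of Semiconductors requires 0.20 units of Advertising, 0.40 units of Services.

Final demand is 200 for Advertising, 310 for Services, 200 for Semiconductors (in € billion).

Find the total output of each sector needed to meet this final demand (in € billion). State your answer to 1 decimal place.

I − A =
  [   0.85    -0.40    -0.20]
  [  -0.45     0.75    -0.40]
  [   0.00     0.00     1.00]
Cofactors of I−A, C_ij = (−1)^(i+j)·(minor ij) (rows/columns in the sector order above):
  C_11 = (0.75)(1.00) − (-0.40)(0.00) = 0.7500
  C_12 = −[(-0.45)(1.00) − (-0.40)(0.00)] = 0.4500
  C_13 = (-0.45)(0.00) − (0.75)(0.00) = 0.0000
  C_21 = −[(-0.40)(1.00) − (-0.20)(0.00)] = 0.4000
  C_22 = (0.85)(1.00) − (-0.20)(0.00) = 0.8500
  C_23 = −[(0.85)(0.00) − (-0.40)(0.00)] = 0.0000
  C_31 = (-0.40)(-0.40) − (-0.20)(0.75) = 0.3100
  C_32 = −[(0.85)(-0.40) − (-0.20)(-0.45)] = 0.4300
  C_33 = (0.85)(0.75) − (-0.40)(-0.45) = 0.4575
det(I−A) = Σ_j (I−A)_1j·C_1j = (0.85)(0.7500) + (-0.40)(0.4500) + (-0.20)(0.0000) = 0.4575
adj(I−A) = Cᵀ =
  [ 0.7500   0.4000   0.3100]
  [ 0.4500   0.8500   0.4300]
  [ 0.0000   0.0000   0.4575]
(I − A)⁻¹ = adj(I−A) / det(I−A) ≈
  [   1.6393     0.8743     0.6776]
  [   0.9836     1.8579     0.9399]
  [   0.0000     0.0000     1.0000]
x = (I − A)⁻¹ d = adj(I−A)·d / det(I−A), with det(I−A) = 0.4575:
  x_1 = (0.7500·200 + 0.4000·310 + 0.3100·200) / 0.4575 = 336.00 / 0.4575 ≈ 734.4
  x_2 = (0.4500·200 + 0.8500·310 + 0.4300·200) / 0.4575 = 439.50 / 0.4575 ≈ 960.7
  x_3 = (0.0000·200 + 0.0000·310 + 0.4575·200) / 0.4575 = 91.50 / 0.4575 = 200.0

x_1 = 734.4, x_2 = 960.7, x_3 = 200.0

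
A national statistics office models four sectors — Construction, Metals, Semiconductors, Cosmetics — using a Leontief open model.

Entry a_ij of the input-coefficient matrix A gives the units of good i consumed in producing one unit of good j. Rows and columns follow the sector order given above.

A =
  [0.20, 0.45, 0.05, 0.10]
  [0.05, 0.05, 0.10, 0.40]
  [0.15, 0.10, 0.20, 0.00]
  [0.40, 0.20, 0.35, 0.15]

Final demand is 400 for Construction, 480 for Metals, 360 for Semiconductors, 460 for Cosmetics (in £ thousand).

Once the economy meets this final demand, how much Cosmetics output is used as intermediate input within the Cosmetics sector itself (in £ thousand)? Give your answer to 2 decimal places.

z_44 = 319.17

I − A =
  [   0.80    -0.45    -0.05    -0.10]
  [  -0.05     0.95    -0.10    -0.40]
  [  -0.15    -0.10     0.80     0.00]
  [  -0.40    -0.20    -0.35     0.85]
Compute the cofactors C_ij = (−1)^(i+j)·(3×3 minor ij) of I−A; the adjugate is their transpose:
adj(I−A) = Cᵀ =
  [ 0.559500   0.329750   0.172875   0.221000]
  [ 0.195750   0.500375   0.187875   0.258500]
  [ 0.129375   0.124375   0.451875   0.073750]
  [ 0.362625   0.324125   0.311625   0.567875]
det(I−A) = Σ_j (I−A)_1j·C_1j = (0.80)(0.559500) + (-0.45)(0.195750) + (-0.05)(0.129375) + (-0.10)(0.362625) = 0.31678125
(I − A)⁻¹ = adj(I−A) / det(I−A) ≈
  [   1.7662     1.0409     0.5457     0.6976]
  [   0.6179     1.5796     0.5931     0.8160]
  [   0.4084     0.3926     1.4265     0.2328]
  [   1.1447     1.0232     0.9837     1.7926]
First solve x = (I − A)⁻¹ d = adj(I−A)·d / det(I−A); in particular x_4 = (0.362625·400 + 0.324125·480 + 0.311625·360 + 0.567875·460) / 0.31678125 = 674.0375 / 0.31678125 ≈ 2127.7696.
Intermediate flow from 4 to 4: z_44 = a_44 · x_4 = 0.15 × 674.0375 / 0.31678125 = 101.105625 / 0.31678125 ≈ 319.17.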